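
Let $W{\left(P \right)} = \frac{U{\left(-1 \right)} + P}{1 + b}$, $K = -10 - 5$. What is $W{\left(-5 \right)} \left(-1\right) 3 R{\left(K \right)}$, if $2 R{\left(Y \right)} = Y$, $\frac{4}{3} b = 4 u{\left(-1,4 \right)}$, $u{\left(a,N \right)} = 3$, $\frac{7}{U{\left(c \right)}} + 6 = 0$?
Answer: $- \frac{111}{8} \approx -13.875$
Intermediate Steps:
$K = -15$ ($K = -10 - 5 = -15$)
$U{\left(c \right)} = - \frac{7}{6}$ ($U{\left(c \right)} = \frac{7}{-6 + 0} = \frac{7}{-6} = 7 \left(- \frac{1}{6}\right) = - \frac{7}{6}$)
$b = 9$ ($b = \frac{3 \cdot 4 \cdot 3}{4} = \frac{3}{4} \cdot 12 = 9$)
$R{\left(Y \right)} = \frac{Y}{2}$
$W{\left(P \right)} = - \frac{7}{60} + \frac{P}{10}$ ($W{\left(P \right)} = \frac{- \frac{7}{6} + P}{1 + 9} = \frac{- \frac{7}{6} + P}{10} = \left(- \frac{7}{6} + P\right) \frac{1}{10} = - \frac{7}{60} + \frac{P}{10}$)
$W{\left(-5 \right)} \left(-1\right) 3 R{\left(K \right)} = \left(- \frac{7}{60} + \frac{1}{10} \left(-5\right)\right) \left(-1\right) 3 \cdot \frac{1}{2} \left(-15\right) = \left(- \frac{7}{60} - \frac{1}{2}\right) \left(-1\right) 3 \left(- \frac{15}{2}\right) = \left(- \frac{37}{60}\right) \left(-1\right) 3 \left(- \frac{15}{2}\right) = \frac{37}{60} \cdot 3 \left(- \frac{15}{2}\right) = \frac{37}{20} \left(- \frac{15}{2}\right) = - \frac{111}{8}$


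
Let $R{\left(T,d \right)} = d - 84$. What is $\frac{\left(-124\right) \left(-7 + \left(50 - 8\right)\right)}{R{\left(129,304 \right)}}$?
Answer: $- \frac{217}{11} \approx -19.727$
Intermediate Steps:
$R{\left(T,d \right)} = -84 + d$
$\frac{\left(-124\right) \left(-7 + \left(50 - 8\right)\right)}{R{\left(129,304 \right)}} = \frac{\left(-124\right) \left(-7 + \left(50 - 8\right)\right)}{-84 + 304} = \frac{\left(-124\right) \left(-7 + \left(50 - 8\right)\right)}{220} = - 124 \left(-7 + 42\right) \frac{1}{220} = \left(-124\right) 35 \cdot \frac{1}{220} = \left(-4340\right) \frac{1}{220} = - \frac{217}{11}$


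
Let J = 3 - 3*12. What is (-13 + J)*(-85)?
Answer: 3910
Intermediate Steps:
J = -33 (J = 3 - 36 = -33)
(-13 + J)*(-85) = (-13 - 33)*(-85) = -46*(-85) = 3910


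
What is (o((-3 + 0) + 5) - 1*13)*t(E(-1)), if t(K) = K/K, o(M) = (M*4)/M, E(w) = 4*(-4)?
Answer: -9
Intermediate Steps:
E(w) = -16
o(M) = 4 (o(M) = (4*M)/M = 4)
t(K) = 1
(o((-3 + 0) + 5) - 1*13)*t(E(-1)) = (4 - 1*13)*1 = (4 - 13)*1 = -9*1 = -9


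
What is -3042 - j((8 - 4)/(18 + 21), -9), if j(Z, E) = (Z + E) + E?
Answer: -117940/39 ≈ -3024.1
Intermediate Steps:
j(Z, E) = Z + 2*E (j(Z, E) = (E + Z) + E = Z + 2*E)
-3042 - j((8 - 4)/(18 + 21), -9) = -3042 - ((8 - 4)/(18 + 21) + 2*(-9)) = -3042 - (4/39 - 18) = -3042 - 1*(-698/39) = -3042 + 698/39 = -117940/39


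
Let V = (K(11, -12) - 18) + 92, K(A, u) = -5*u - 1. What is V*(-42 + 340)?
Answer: 39634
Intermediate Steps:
K(A, u) = -1 - 5*u
V = 133 (V = ((-1 - 5*(-12)) - 18) + 92 = ((-1 + 60) - 18) + 92 = (59 - 18) + 92 = 41 + 92 = 133)
V*(-42 + 340) = 133*(-42 + 340) = 133*298 = 39634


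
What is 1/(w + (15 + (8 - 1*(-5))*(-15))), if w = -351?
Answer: -1/531 ≈ -0.0018832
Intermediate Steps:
1/(w + (15 + (8 - 1*(-5))*(-15))) = 1/(-351 + (15 + (8 - 1*(-5))*(-15))) = 1/(-351 + (15 + (8 + 5)*(-15))) = 1/(-351 + (15 + 13*(-15))) = 1/(-351 + (15 - 195)) = 1/(-351 - 180) = 1/(-531) = -1/531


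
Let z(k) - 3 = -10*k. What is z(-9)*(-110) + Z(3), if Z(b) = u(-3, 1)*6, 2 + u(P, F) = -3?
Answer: -10260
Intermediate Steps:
u(P, F) = -5 (u(P, F) = -2 - 3 = -5)
z(k) = 3 - 10*k
Z(b) = -30 (Z(b) = -5*6 = -30)
z(-9)*(-110) + Z(3) = (3 - 10*(-9))*(-110) - 30 = (3 + 90)*(-110) - 30 = 93*(-110) - 30 = -10230 - 30 = -10260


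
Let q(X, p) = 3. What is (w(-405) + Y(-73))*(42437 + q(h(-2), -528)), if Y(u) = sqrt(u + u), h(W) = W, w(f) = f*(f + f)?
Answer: 13922442000 + 42440*I*sqrt(146) ≈ 1.3922e+10 + 5.128e+5*I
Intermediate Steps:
w(f) = 2*f**2 (w(f) = f*(2*f) = 2*f**2)
Y(u) = sqrt(2)*sqrt(u) (Y(u) = sqrt(2*u) = sqrt(2)*sqrt(u))
(w(-405) + Y(-73))*(42437 + q(h(-2), -528)) = (2*(-405)**2 + sqrt(2)*sqrt(-73))*(42437 + 3) = (2*164025 + sqrt(2)*(I*sqrt(73)))*42440 = (328050 + I*sqrt(146))*42440 = 13922442000 + 42440*I*sqrt(146)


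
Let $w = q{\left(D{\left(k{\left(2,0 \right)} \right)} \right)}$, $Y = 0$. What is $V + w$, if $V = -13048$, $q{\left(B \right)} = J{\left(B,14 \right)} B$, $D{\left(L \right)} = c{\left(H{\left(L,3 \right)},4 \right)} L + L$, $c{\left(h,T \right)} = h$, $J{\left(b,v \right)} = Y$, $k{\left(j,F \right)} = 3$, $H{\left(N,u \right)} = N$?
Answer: $-13048$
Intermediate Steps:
$J{\left(b,v \right)} = 0$
$D{\left(L \right)} = L + L^{2}$ ($D{\left(L \right)} = L L + L = L^{2} + L = L + L^{2}$)
$q{\left(B \right)} = 0$ ($q{\left(B \right)} = 0 B = 0$)
$w = 0$
$V + w = -13048 + 0 = -13048$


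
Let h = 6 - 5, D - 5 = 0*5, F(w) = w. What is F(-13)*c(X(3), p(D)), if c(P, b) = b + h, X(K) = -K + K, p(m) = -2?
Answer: 13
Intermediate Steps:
D = 5 (D = 5 + 0*5 = 5 + 0 = 5)
h = 1
X(K) = 0
c(P, b) = 1 + b (c(P, b) = b + 1 = 1 + b)
F(-13)*c(X(3), p(D)) = -13*(1 - 2) = -13*(-1) = 13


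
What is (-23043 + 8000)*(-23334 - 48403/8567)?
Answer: 3007859598583/8567 ≈ 3.5110e+8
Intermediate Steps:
(-23043 + 8000)*(-23334 - 48403/8567) = -15043*(-23334 - 48403*1/8567) = -15043*(-23334 - 48403/8567) = -15043*(-199950781/8567) = 3007859598583/8567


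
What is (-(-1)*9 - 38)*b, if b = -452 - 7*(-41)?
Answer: 4785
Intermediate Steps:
b = -165 (b = -452 + 287 = -165)
(-(-1)*9 - 38)*b = (-(-1)*9 - 38)*(-165) = (-1*(-9) - 38)*(-165) = (9 - 38)*(-165) = -29*(-165) = 4785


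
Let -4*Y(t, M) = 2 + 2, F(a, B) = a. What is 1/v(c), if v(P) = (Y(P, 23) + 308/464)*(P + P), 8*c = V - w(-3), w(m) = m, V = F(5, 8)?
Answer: -58/39 ≈ -1.4872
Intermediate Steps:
V = 5
Y(t, M) = -1 (Y(t, M) = -(2 + 2)/4 = -1/4*4 = -1)
c = 1 (c = (5 - 1*(-3))/8 = (5 + 3)/8 = (1/8)*8 = 1)
v(P) = -39*P/58 (v(P) = (-1 + 308/464)*(P + P) = (-1 + 308*(1/464))*(2*P) = (-1 + 77/116)*(2*P) = -39*P/58)
1/v(c) = 1/(-39/58*1) = 1/(-39/58) = -58/39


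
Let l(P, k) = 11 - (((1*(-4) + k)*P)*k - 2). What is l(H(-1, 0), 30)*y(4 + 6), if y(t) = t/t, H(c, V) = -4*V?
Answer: 13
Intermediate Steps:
l(P, k) = 13 - P*k*(-4 + k) (l(P, k) = 11 - (((-4 + k)*P)*k - 2) = 11 - ((P*(-4 + k))*k - 2) = 11 - (P*k*(-4 + k) - 2) = 11 - (-2 + P*k*(-4 + k)) = 11 + (2 - P*k*(-4 + k)) = 13 - P*k*(-4 + k))
y(t) = 1
l(H(-1, 0), 30)*y(4 + 6) = (13 - 1*(-4*0)*30² + 4*(-4*0)*30)*1 = (13 - 1*0*900 + 4*0*30)*1 = (13 + 0 + 0)*1 = 13*1 = 13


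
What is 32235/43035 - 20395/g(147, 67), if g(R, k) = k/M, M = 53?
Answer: -3101058532/192223 ≈ -16133.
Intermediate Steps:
g(R, k) = k/53
32235/43035 - 20395/g(147, 67) = 32235/43035 - 20395/((1/53)*67) = 32235*(1/43035) - 20395/67/53 = 2149/2869 - 20395*53/67 = 2149/2869 - 1080935/67 = -3101058532/192223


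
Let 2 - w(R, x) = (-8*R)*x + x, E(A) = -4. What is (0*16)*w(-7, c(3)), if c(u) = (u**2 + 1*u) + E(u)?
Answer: 0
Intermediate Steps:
c(u) = -4 + u + u**2 (c(u) = (u**2 + 1*u) - 4 = (u**2 + u) - 4 = (u + u**2) - 4 = -4 + u + u**2)
w(R, x) = 2 - x + 8*R*x (w(R, x) = 2 - ((-8*R)*x + x) = 2 - (-8*R*x + x) = 2 - (x - 8*R*x) = 2 + (-x + 8*R*x) = 2 - x + 8*R*x)
(0*16)*w(-7, c(3)) = (0*16)*(2 - (-4 + 3 + 3**2) + 8*(-7)*(-4 + 3 + 3**2)) = 0*(2 - (-4 + 3 + 9) + 8*(-7)*(-4 + 3 + 9)) = 0*(2 - 1*8 + 8*(-7)*8) = 0*(2 - 8 - 448) = 0*(-454) = 0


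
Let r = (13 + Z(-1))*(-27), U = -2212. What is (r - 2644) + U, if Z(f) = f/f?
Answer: -5234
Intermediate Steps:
Z(f) = 1
r = -378 (r = (13 + 1)*(-27) = 14*(-27) = -378)
(r - 2644) + U = (-378 - 2644) - 2212 = -3022 - 2212 = -5234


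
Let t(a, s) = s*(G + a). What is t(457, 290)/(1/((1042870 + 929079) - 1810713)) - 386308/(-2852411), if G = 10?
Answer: 62285792776044588/2852411 ≈ 2.1836e+10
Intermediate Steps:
t(a, s) = s*(10 + a)
t(457, 290)/(1/((1042870 + 929079) - 1810713)) - 386308/(-2852411) = (290*(10 + 457))/(1/((1042870 + 929079) - 1810713)) - 386308/(-2852411) = (290*467)/(1/(1971949 - 1810713)) - 386308*(-1/2852411) = 135430/(1/161236) + 386308/2852411 = 135430*161236 + 386308/2852411 = 21836191480 + 386308/2852411 = 62285792776044588/2852411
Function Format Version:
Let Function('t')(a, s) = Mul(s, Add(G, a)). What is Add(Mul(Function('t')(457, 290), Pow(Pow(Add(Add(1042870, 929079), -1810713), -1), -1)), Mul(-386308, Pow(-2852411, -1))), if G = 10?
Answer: Rational(62285792776044588, 2852411) ≈ 2.1836e+10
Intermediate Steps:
Function('t')(a, s) = Mul(s, Add(10, a))
Add(Mul(Function('t')(457, 290), Pow(Pow(Add(Add(1042870, 929079), -1810713), -1), -1)), Mul(-386308, Pow(-2852411, -1))) = Add(Mul(Mul(290, Add(10, 457)), Pow(Pow(Add(Add(1042870, 929079), -1810713), -1), -1)), Mul(-386308, Pow(-2852411, -1))) = Add(Mul(Mul(290, 467), Pow(Pow(Add(1971949, -1810713), -1), -1)), Mul(-386308, Rational(-1, 2852411))) = Add(Mul(135430, Pow(Pow(161236, -1), -1)), Rational(386308, 2852411)) = Add(Mul(135430, Pow(Rational(1, 161236), -1)), Rational(386308, 2852411)) = Add(Mul(135430, 161236), Rational(386308, 2852411)) = Add(21836191480, Rational(386308, 2852411)) = Rational(62285792776044588, 2852411)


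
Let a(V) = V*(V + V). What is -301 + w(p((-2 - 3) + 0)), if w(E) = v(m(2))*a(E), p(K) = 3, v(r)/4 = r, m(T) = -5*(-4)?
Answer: 1139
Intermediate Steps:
m(T) = 20
v(r) = 4*r
a(V) = 2*V² (a(V) = V*(2*V) = 2*V²)
w(E) = 160*E² (w(E) = (4*20)*(2*E²) = 80*(2*E²) = 160*E²)
-301 + w(p((-2 - 3) + 0)) = -301 + 160*3² = -301 + 160*9 = -301 + 1440 = 1139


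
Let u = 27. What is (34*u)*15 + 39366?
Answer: 53136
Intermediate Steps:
(34*u)*15 + 39366 = (34*27)*15 + 39366 = 918*15 + 39366 = 13770 + 39366 = 53136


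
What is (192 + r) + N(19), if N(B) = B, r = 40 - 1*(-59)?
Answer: 310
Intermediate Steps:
r = 99 (r = 40 + 59 = 99)
(192 + r) + N(19) = (192 + 99) + 19 = 291 + 19 = 310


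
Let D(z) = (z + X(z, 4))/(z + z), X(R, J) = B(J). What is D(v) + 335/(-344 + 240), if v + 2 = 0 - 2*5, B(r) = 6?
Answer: -309/104 ≈ -2.9712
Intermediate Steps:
X(R, J) = 6
v = -12 (v = -2 + (0 - 2*5) = -2 + (0 - 10) = -2 - 10 = -12)
D(z) = (6 + z)/(2*z) (D(z) = (z + 6)/(z + z) = (6 + z)/((2*z)) = (6 + z)*(1/(2*z)) = (6 + z)/(2*z))
D(v) + 335/(-344 + 240) = (½)*(6 - 12)/(-12) + 335/(-344 + 240) = (½)*(-1/12)*(-6) + 335/(-104) = ¼ - 1/104*335 = ¼ - 335/104 = -309/104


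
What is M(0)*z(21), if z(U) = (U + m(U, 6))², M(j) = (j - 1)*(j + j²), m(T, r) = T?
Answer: 0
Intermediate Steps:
M(j) = (-1 + j)*(j + j²)
z(U) = 4*U² (z(U) = (U + U)² = (2*U)² = 4*U²)
M(0)*z(21) = (0³ - 1*0)*(4*21²) = (0 + 0)*(4*441) = 0*1764 = 0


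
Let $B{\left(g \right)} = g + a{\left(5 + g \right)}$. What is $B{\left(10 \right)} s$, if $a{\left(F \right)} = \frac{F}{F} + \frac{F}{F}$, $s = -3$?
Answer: $-36$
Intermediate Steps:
$a{\left(F \right)} = 2$ ($a{\left(F \right)} = 1 + 1 = 2$)
$B{\left(g \right)} = 2 + g$ ($B{\left(g \right)} = g + 2 = 2 + g$)
$B{\left(10 \right)} s = \left(2 + 10\right) \left(-3\right) = 12 \left(-3\right) = -36$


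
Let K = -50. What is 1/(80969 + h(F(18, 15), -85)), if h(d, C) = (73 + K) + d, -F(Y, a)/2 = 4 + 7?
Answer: 1/80970 ≈ 1.2350e-5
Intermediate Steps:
F(Y, a) = -22 (F(Y, a) = -2*(4 + 7) = -2*11 = -22)
h(d, C) = 23 + d (h(d, C) = (73 - 50) + d = 23 + d)
1/(80969 + h(F(18, 15), -85)) = 1/(80969 + (23 - 22)) = 1/(80969 + 1) = 1/80970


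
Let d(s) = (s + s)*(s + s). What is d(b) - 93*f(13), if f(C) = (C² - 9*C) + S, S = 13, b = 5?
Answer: -5945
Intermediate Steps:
d(s) = 4*s² (d(s) = (2*s)*(2*s) = 4*s²)
f(C) = 13 + C² - 9*C (f(C) = (C² - 9*C) + 13 = 13 + C² - 9*C)
d(b) - 93*f(13) = 4*5² - 93*(13 + 13² - 9*13) = 4*25 - 93*(13 + 169 - 117) = 100 - 93*65 = 100 - 6045 = -5945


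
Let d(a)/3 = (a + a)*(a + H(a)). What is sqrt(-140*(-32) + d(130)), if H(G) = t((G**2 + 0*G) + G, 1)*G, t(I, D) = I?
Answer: 2*sqrt(431736970) ≈ 41557.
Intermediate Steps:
H(G) = G*(G + G**2) (H(G) = ((G**2 + 0*G) + G)*G = ((G**2 + 0) + G)*G = (G**2 + G)*G = (G + G**2)*G = G*(G + G**2))
d(a) = 6*a*(a + a**2*(1 + a)) (d(a) = 3*((a + a)*(a + a**2*(1 + a))) = 3*((2*a)*(a + a**2*(1 + a))) = 3*(2*a*(a + a**2*(1 + a))) = 6*a*(a + a**2*(1 + a)))
sqrt(-140*(-32) + d(130)) = sqrt(-140*(-32) + 6*130**2*(1 + 130*(1 + 130))) = sqrt(4480 + 6*16900*(1 + 130*131)) = sqrt(4480 + 6*16900*(1 + 17030)) = sqrt(4480 + 6*16900*17031) = sqrt(4480 + 1726943400) = sqrt(1726947880) = 2*sqrt(431736970)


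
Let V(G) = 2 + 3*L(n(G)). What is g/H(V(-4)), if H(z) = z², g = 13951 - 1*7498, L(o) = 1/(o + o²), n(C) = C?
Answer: 3824/3 ≈ 1274.7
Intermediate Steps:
g = 6453 (g = 13951 - 7498 = 6453)
V(G) = 2 + 3/(G*(1 + G)) (V(G) = 2 + 3*(1/(G*(1 + G))) = 2 + 3/(G*(1 + G)))
g/H(V(-4)) = 6453/(((3 + 2*(-4)*(1 - 4))/((-4)*(1 - 4)))²) = 6453/((-¼*(3 + 2*(-4)*(-3))/(-3))²) = 6453/((-¼*(-⅓)*(3 + 24))²) = 6453/((-¼*(-⅓)*27)²) = 6453/((9/4)²) = 6453/(81/16) = 6453*(16/81) = 3824/3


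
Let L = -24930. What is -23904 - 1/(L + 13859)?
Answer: -264641183/11071 ≈ -23904.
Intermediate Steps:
-23904 - 1/(L + 13859) = -23904 - 1/(-24930 + 13859) = -23904 - 1/(-11071) = -23904 - 1*(-1/11071) = -23904 + 1/11071 = -264641183/11071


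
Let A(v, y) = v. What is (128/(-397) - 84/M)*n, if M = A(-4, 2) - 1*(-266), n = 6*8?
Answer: -1605216/52007 ≈ -30.865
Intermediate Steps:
n = 48
M = 262 (M = -4 - 1*(-266) = -4 + 266 = 262)
(128/(-397) - 84/M)*n = (128/(-397) - 84/262)*48 = (128*(-1/397) - 84*1/262)*48 = (-128/397 - 42/131)*48 = -33442/52007*48 = -1605216/52007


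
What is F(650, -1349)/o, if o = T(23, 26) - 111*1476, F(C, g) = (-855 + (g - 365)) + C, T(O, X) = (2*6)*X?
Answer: 1919/163524 ≈ 0.011735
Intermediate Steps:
T(O, X) = 12*X
F(C, g) = -1220 + C + g (F(C, g) = (-855 + (-365 + g)) + C = (-1220 + g) + C = -1220 + C + g)
o = -163524 (o = 12*26 - 111*1476 = 312 - 163836 = -163524)
F(650, -1349)/o = (-1220 + 650 - 1349)/(-163524) = -1919*(-1/163524) = 1919/163524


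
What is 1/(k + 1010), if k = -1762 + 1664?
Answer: 1/912 ≈ 0.0010965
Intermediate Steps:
k = -98
1/(k + 1010) = 1/(-98 + 1010) = 1/912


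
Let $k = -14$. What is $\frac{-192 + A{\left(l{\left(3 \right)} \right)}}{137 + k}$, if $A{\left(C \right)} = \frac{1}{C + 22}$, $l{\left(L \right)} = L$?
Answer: $- \frac{4799}{3075} \approx -1.5606$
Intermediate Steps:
$A{\left(C \right)} = \frac{1}{22 + C}$
$\frac{-192 + A{\left(l{\left(3 \right)} \right)}}{137 + k} = \frac{-192 + \frac{1}{22 + 3}}{137 - 14} = \frac{-192 + \frac{1}{25}}{123} = \left(-192 + \frac{1}{25}\right) \frac{1}{123} = \left(- \frac{4799}{25}\right) \frac{1}{123} = - \frac{4799}{3075}$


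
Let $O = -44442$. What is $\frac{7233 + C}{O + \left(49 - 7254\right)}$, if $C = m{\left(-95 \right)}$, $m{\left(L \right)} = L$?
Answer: $- \frac{7138}{51647} \approx -0.13821$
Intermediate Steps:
$C = -95$
$\frac{7233 + C}{O + \left(49 - 7254\right)} = \frac{7233 - 95}{-44442 + \left(49 - 7254\right)} = \frac{7138}{-44442 + \left(49 - 7254\right)} = \frac{7138}{-44442 - 7205} = \frac{7138}{-51647} = 7138 \left(- \frac{1}{51647}\right) = - \frac{7138}{51647}$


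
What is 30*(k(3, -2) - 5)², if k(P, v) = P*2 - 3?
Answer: 120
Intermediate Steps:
k(P, v) = -3 + 2*P (k(P, v) = 2*P - 3 = -3 + 2*P)
30*(k(3, -2) - 5)² = 30*((-3 + 2*3) - 5)² = 30*((-3 + 6) - 5)² = 30*(3 - 5)² = 30*(-2)² = 30*4 = 120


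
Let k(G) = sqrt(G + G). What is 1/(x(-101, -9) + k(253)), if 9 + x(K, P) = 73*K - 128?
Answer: -3755/28199797 - sqrt(506)/56399594 ≈ -0.00013356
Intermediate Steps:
x(K, P) = -137 + 73*K (x(K, P) = -9 + (73*K - 128) = -9 + (-128 + 73*K) = -137 + 73*K)
k(G) = sqrt(2)*sqrt(G) (k(G) = sqrt(2*G) = sqrt(2)*sqrt(G))
1/(x(-101, -9) + k(253)) = 1/((-137 + 73*(-101)) + sqrt(2)*sqrt(253)) = 1/((-137 - 7373) + sqrt(506)) = 1/(-7510 + sqrt(506))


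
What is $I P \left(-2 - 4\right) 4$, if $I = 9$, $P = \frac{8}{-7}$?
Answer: $\frac{1728}{7} \approx 246.86$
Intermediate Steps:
$P = - \frac{8}{7}$ ($P = 8 \left(- \frac{1}{7}\right) = - \frac{8}{7} \approx -1.1429$)
$I P \left(-2 - 4\right) 4 = 9 \left(- \frac{8}{7}\right) \left(-2 - 4\right) 4 = - \frac{72 \left(-2 - 4\right) 4}{7} = - \frac{72 \left(\left(-6\right) 4\right)}{7} = \left(- \frac{72}{7}\right) \left(-24\right) = \frac{1728}{7}$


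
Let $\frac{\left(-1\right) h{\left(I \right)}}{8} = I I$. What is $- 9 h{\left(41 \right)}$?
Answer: $121032$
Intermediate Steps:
$h{\left(I \right)} = - 8 I^{2}$ ($h{\left(I \right)} = - 8 I I = - 8 I^{2}$)
$- 9 h{\left(41 \right)} = - 9 \left(- 8 \cdot 41^{2}\right) = - 9 \left(\left(-8\right) 1681\right) = \left(-9\right) \left(-13448\right) = 121032$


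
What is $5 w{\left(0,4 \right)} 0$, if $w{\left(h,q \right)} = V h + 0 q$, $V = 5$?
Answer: $0$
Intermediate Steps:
$w{\left(h,q \right)} = 5 h$ ($w{\left(h,q \right)} = 5 h + 0 q = 5 h + 0 = 5 h$)
$5 w{\left(0,4 \right)} 0 = 5 \cdot 5 \cdot 0 \cdot 0 = 5 \cdot 0 \cdot 0 = 0 \cdot 0 = 0$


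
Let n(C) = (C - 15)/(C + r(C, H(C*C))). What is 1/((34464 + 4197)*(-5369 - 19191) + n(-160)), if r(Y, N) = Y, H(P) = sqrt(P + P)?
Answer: -64/60768906205 ≈ -1.0532e-9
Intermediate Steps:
H(P) = sqrt(2)*sqrt(P) (H(P) = sqrt(2*P) = sqrt(2)*sqrt(P))
n(C) = (-15 + C)/(2*C) (n(C) = (C - 15)/(C + C) = (-15 + C)/((2*C)) = (-15 + C)*(1/(2*C)) = (-15 + C)/(2*C))
1/((34464 + 4197)*(-5369 - 19191) + n(-160)) = 1/((34464 + 4197)*(-5369 - 19191) + (1/2)*(-15 - 160)/(-160)) = 1/(38661*(-24560) + (1/2)*(-1/160)*(-175)) = 1/(-949514160 + 35/64) = 1/(-60768906205/64) = -64/60768906205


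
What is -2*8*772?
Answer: -12352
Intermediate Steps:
-2*8*772 = -16*772 = -12352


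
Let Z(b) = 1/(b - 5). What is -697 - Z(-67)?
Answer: -50183/72 ≈ -696.99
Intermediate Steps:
Z(b) = 1/(-5 + b)
-697 - Z(-67) = -697 - 1/(-5 - 67) = -697 - 1/(-72) = -697 - 1*(-1/72) = -697 + 1/72 = -50183/72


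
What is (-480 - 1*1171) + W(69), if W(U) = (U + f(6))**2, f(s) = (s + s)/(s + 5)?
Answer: 394670/121 ≈ 3261.7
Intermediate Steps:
f(s) = 2*s/(5 + s) (f(s) = (2*s)/(5 + s) = 2*s/(5 + s))
W(U) = (12/11 + U)**2 (W(U) = (U + 2*6/(5 + 6))**2 = (U + 2*6/11)**2 = (U + 2*6*(1/11))**2 = (U + 12/11)**2 = (12/11 + U)**2)
(-480 - 1*1171) + W(69) = (-480 - 1*1171) + (12 + 11*69)**2/121 = (-480 - 1171) + (12 + 759)**2/121 = -1651 + (1/121)*771**2 = -1651 + (1/121)*594441 = -1651 + 594441/121 = 394670/121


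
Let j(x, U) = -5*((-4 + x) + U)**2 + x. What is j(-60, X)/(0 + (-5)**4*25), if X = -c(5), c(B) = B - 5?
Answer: -4108/3125 ≈ -1.3146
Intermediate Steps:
c(B) = -5 + B
X = 0 (X = -(-5 + 5) = -1*0 = 0)
j(x, U) = x - 5*(-4 + U + x)**2 (j(x, U) = -5*(-4 + U + x)**2 + x = x - 5*(-4 + U + x)**2)
j(-60, X)/(0 + (-5)**4*25) = (-60 - 5*(-4 + 0 - 60)**2)/(0 + (-5)**4*25) = (-60 - 5*(-64)**2)/(0 + 625*25) = (-60 - 5*4096)/(0 + 15625) = (-60 - 20480)/15625 = -20540*1/15625 = -4108/3125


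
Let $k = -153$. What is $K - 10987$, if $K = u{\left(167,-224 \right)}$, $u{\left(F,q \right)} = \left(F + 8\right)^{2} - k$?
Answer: $19791$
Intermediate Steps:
$u{\left(F,q \right)} = 153 + \left(8 + F\right)^{2}$ ($u{\left(F,q \right)} = \left(F + 8\right)^{2} - -153 = \left(8 + F\right)^{2} + 153 = 153 + \left(8 + F\right)^{2}$)
$K = 30778$ ($K = 153 + \left(8 + 167\right)^{2} = 153 + 175^{2} = 153 + 30625 = 30778$)
$K - 10987 = 30778 - 10987 = 19791$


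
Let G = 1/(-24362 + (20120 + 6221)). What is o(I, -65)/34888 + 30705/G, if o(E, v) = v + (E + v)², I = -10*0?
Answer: 264997015915/4361 ≈ 6.0765e+7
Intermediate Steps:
I = 0
G = 1/1979 (G = 1/(-24362 + 26341) = 1/1979 ≈ 0.00050531)
o(I, -65)/34888 + 30705/G = (-65 + (0 - 65)²)/34888 + 30705/(1/1979) = (-65 + (-65)²)*(1/34888) + 30705*1979 = (-65 + 4225)*(1/34888) + 60765195 = 4160*(1/34888) + 60765195 = 520/4361 + 60765195 = 264997015915/4361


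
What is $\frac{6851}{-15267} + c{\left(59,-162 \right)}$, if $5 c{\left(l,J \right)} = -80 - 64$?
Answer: $- \frac{2232703}{76335} \approx -29.249$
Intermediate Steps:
$c{\left(l,J \right)} = - \frac{144}{5}$ ($c{\left(l,J \right)} = \frac{-80 - 64}{5} = \frac{1}{5} \left(-144\right) = - \frac{144}{5}$)
$\frac{6851}{-15267} + c{\left(59,-162 \right)} = \frac{6851}{-15267} - \frac{144}{5} = 6851 \left(- \frac{1}{15267}\right) - \frac{144}{5} = - \frac{6851}{15267} - \frac{144}{5} = - \frac{2232703}{76335}$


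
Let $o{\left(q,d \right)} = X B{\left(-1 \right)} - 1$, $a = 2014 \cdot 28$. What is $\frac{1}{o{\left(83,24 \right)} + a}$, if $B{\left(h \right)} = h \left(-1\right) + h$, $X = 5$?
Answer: $\frac{1}{56391} \approx 1.7733 \cdot 10^{-5}$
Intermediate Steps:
$B{\left(h \right)} = 0$ ($B{\left(h \right)} = - h + h = 0$)
$a = 56392$
$o{\left(q,d \right)} = -1$ ($o{\left(q,d \right)} = 5 \cdot 0 - 1 = 0 - 1 = -1$)
$\frac{1}{o{\left(83,24 \right)} + a} = \frac{1}{-1 + 56392} = \frac{1}{56391}$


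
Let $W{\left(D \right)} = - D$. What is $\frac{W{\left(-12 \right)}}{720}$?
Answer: $\frac{1}{60} \approx 0.016667$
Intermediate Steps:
$\frac{W{\left(-12 \right)}}{720} = \frac{\left(-1\right) \left(-12\right)}{720} = 12 \cdot \frac{1}{720} = \frac{1}{60}$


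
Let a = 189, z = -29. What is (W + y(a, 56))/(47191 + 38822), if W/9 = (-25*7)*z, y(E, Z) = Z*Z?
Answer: 2569/4527 ≈ 0.56748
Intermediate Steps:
y(E, Z) = Z²
W = 45675 (W = 9*(-25*7*(-29)) = 9*(-175*(-29)) = 9*5075 = 45675)
(W + y(a, 56))/(47191 + 38822) = (45675 + 56²)/(47191 + 38822) = (45675 + 3136)/86013 = 48811*(1/86013) = 2569/4527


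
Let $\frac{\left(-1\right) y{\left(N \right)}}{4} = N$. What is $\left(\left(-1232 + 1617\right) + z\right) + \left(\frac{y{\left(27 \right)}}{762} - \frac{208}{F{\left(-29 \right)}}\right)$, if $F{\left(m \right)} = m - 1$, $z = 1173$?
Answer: $\frac{2980928}{1905} \approx 1564.8$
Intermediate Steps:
$y{\left(N \right)} = - 4 N$
$F{\left(m \right)} = -1 + m$
$\left(\left(-1232 + 1617\right) + z\right) + \left(\frac{y{\left(27 \right)}}{762} - \frac{208}{F{\left(-29 \right)}}\right) = \left(\left(-1232 + 1617\right) + 1173\right) - \left(\frac{208}{-1 - 29} - \frac{\left(-4\right) 27}{762}\right) = \left(385 + 1173\right) - \left(\frac{18}{127} + \frac{208}{-30}\right) = 1558 - - \frac{12938}{1905} = 1558 + \left(- \frac{18}{127} + \frac{104}{15}\right) = 1558 + \frac{12938}{1905} = \frac{2980928}{1905}$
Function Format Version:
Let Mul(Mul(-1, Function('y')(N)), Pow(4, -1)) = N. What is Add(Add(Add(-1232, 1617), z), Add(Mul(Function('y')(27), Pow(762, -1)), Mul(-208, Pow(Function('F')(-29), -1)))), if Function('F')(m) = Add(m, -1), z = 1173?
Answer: Rational(2980928, 1905) ≈ 1564.8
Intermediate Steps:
Function('y')(N) = Mul(-4, N)
Function('F')(m) = Add(-1, m)
Add(Add(Add(-1232, 1617), z), Add(Mul(Function('y')(27), Pow(762, -1)), Mul(-208, Pow(Function('F')(-29), -1)))) = Add(Add(Add(-1232, 1617), 1173), Add(Mul(Mul(-4, 27), Pow(762, -1)), Mul(-208, Pow(Add(-1, -29), -1)))) = Add(Add(385, 1173), Add(Mul(-108, Rational(1, 762)), Mul(-208, Pow(-30, -1)))) = Add(1558, Add(Rational(-18, 127), Mul(-208, Rational(-1, 30)))) = Add(1558, Add(Rational(-18, 127), Rational(104, 15))) = Add(1558, Rational(12938, 1905)) = Rational(2980928, 1905)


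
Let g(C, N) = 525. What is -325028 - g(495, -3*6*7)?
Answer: -325553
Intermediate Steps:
-325028 - g(495, -3*6*7) = -325028 - 1*525 = -325028 - 525 = -325553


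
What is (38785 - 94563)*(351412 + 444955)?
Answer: -44419758526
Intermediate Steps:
(38785 - 94563)*(351412 + 444955) = -55778*796367 = -44419758526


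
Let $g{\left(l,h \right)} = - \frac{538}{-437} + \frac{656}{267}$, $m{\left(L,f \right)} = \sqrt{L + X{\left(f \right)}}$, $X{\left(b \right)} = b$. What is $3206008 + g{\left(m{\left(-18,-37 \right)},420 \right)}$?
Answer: $\frac{374074237750}{116679} \approx 3.206 \cdot 10^{6}$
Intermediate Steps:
$m{\left(L,f \right)} = \sqrt{L + f}$
$g{\left(l,h \right)} = \frac{430318}{116679}$ ($g{\left(l,h \right)} = \left(-538\right) \left(- \frac{1}{437}\right) + 656 \cdot \frac{1}{267} = \frac{538}{437} + \frac{656}{267} = \frac{430318}{116679}$)
$3206008 + g{\left(m{\left(-18,-37 \right)},420 \right)} = 3206008 + \frac{430318}{116679} = \frac{374074237750}{116679}$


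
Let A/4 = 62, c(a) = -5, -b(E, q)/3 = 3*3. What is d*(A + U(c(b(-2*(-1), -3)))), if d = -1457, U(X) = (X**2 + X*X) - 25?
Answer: -397761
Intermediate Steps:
b(E, q) = -27 (b(E, q) = -9*3 = -3*9 = -27)
U(X) = -25 + 2*X**2 (U(X) = (X**2 + X**2) - 25 = 2*X**2 - 25 = -25 + 2*X**2)
A = 248 (A = 4*62 = 248)
d*(A + U(c(b(-2*(-1), -3)))) = -1457*(248 + (-25 + 2*(-5)**2)) = -1457*(248 + (-25 + 2*25)) = -1457*(248 + (-25 + 50)) = -1457*(248 + 25) = -1457*273 = -397761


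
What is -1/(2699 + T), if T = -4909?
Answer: 1/2210 ≈ 0.00045249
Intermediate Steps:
-1/(2699 + T) = -1/(2699 - 4909) = -1/(-2210) = -1*(-1/2210) = 1/2210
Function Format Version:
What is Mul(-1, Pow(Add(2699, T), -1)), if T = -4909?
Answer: Rational(1, 2210) ≈ 0.00045249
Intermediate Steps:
Mul(-1, Pow(Add(2699, T), -1)) = Mul(-1, Pow(Add(2699, -4909), -1)) = Mul(-1, Pow(-2210, -1)) = Mul(-1, Rational(-1, 2210)) = Rational(1, 2210)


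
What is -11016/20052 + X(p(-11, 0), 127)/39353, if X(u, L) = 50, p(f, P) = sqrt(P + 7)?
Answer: -12014168/21919621 ≈ -0.54810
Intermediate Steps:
p(f, P) = sqrt(7 + P)
-11016/20052 + X(p(-11, 0), 127)/39353 = -11016/20052 + 50/39353 = -11016*1/20052 + 50*(1/39353) = -306/557 + 50/39353 = -12014168/21919621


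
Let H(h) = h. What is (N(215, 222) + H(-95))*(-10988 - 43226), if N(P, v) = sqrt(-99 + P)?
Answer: 5150330 - 108428*sqrt(29) ≈ 4.5664e+6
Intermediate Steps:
(N(215, 222) + H(-95))*(-10988 - 43226) = (sqrt(-99 + 215) - 95)*(-10988 - 43226) = (sqrt(116) - 95)*(-54214) = (2*sqrt(29) - 95)*(-54214) = (-95 + 2*sqrt(29))*(-54214) = 5150330 - 108428*sqrt(29)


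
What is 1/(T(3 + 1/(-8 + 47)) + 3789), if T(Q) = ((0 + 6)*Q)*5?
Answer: 13/50437 ≈ 0.00025775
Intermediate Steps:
T(Q) = 30*Q (T(Q) = (6*Q)*5 = 30*Q)
1/(T(3 + 1/(-8 + 47)) + 3789) = 1/(30*(3 + 1/(-8 + 47)) + 3789) = 1/(30*(3 + 1/39) + 3789) = 1/(30*(118/39) + 3789) = 1/(1180/13 + 3789) = 1/(50437/13) = 13/50437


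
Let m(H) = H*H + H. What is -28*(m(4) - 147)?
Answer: 3556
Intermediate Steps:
m(H) = H + H² (m(H) = H² + H = H + H²)
-28*(m(4) - 147) = -28*(4*(1 + 4) - 147) = -28*(4*5 - 147) = -28*(20 - 147) = -28*(-127) = 3556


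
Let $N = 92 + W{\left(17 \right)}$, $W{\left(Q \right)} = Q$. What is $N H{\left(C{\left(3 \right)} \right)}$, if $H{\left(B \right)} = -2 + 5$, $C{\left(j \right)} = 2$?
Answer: $327$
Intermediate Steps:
$N = 109$ ($N = 92 + 17 = 109$)
$H{\left(B \right)} = 3$
$N H{\left(C{\left(3 \right)} \right)} = 109 \cdot 3 = 327$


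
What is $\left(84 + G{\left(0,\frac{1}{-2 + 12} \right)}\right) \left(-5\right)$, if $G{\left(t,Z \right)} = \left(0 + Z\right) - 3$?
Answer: $- \frac{811}{2} \approx -405.5$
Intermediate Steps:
$G{\left(t,Z \right)} = -3 + Z$ ($G{\left(t,Z \right)} = Z - 3 = -3 + Z$)
$\left(84 + G{\left(0,\frac{1}{-2 + 12} \right)}\right) \left(-5\right) = \left(84 - \left(3 - \frac{1}{-2 + 12}\right)\right) \left(-5\right) = \left(84 - \left(3 - \frac{1}{10}\right)\right) \left(-5\right) = \left(84 + \left(-3 + \frac{1}{10}\right)\right) \left(-5\right) = \left(84 - \frac{29}{10}\right) \left(-5\right) = \frac{811}{10} \left(-5\right) = - \frac{811}{2}$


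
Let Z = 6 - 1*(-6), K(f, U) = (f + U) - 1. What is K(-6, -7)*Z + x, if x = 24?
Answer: -144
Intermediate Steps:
K(f, U) = -1 + U + f (K(f, U) = (U + f) - 1 = -1 + U + f)
Z = 12 (Z = 6 + 6 = 12)
K(-6, -7)*Z + x = (-1 - 7 - 6)*12 + 24 = -14*12 + 24 = -168 + 24 = -144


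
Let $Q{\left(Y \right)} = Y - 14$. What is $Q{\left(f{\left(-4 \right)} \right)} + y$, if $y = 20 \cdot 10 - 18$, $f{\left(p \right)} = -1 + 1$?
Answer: $168$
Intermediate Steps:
$f{\left(p \right)} = 0$
$Q{\left(Y \right)} = -14 + Y$ ($Q{\left(Y \right)} = Y - 14 = -14 + Y$)
$y = 182$ ($y = 200 - 18 = 182$)
$Q{\left(f{\left(-4 \right)} \right)} + y = \left(-14 + 0\right) + 182 = -14 + 182 = 168$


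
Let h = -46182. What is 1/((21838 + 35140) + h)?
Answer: 1/10796 ≈ 9.2627e-5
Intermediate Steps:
1/((21838 + 35140) + h) = 1/((21838 + 35140) - 46182) = 1/(56978 - 46182) = 1/10796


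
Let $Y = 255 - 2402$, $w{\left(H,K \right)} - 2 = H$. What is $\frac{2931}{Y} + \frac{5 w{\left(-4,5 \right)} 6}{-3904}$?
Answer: $- \frac{2828451}{2095472} \approx -1.3498$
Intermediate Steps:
$w{\left(H,K \right)} = 2 + H$
$Y = -2147$
$\frac{2931}{Y} + \frac{5 w{\left(-4,5 \right)} 6}{-3904} = \frac{2931}{-2147} + \frac{5 \left(2 - 4\right) 6}{-3904} = 2931 \left(- \frac{1}{2147}\right) + 5 \left(-2\right) 6 \left(- \frac{1}{3904}\right) = - \frac{2931}{2147} + \left(-10\right) 6 \left(- \frac{1}{3904}\right) = - \frac{2931}{2147} - - \frac{15}{976} = - \frac{2931}{2147} + \frac{15}{976} = - \frac{2828451}{2095472}$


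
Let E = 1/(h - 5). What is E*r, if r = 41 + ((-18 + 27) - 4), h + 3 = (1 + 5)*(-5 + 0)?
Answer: -23/19 ≈ -1.2105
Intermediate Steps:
h = -33 (h = -3 + (1 + 5)*(-5 + 0) = -3 + 6*(-5) = -3 - 30 = -33)
r = 46 (r = 41 + (9 - 4) = 41 + 5 = 46)
E = -1/38 (E = 1/(-33 - 5) = 1/(-38) = -1/38 ≈ -0.026316)
E*r = -1/38*46 = -23/19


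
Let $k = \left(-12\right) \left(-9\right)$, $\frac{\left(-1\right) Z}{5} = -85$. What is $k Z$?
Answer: $45900$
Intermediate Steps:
$Z = 425$ ($Z = \left(-5\right) \left(-85\right) = 425$)
$k = 108$
$k Z = 108 \cdot 425 = 45900$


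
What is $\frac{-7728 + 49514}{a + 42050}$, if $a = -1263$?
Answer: $\frac{41786}{40787} \approx 1.0245$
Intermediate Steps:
$\frac{-7728 + 49514}{a + 42050} = \frac{-7728 + 49514}{-1263 + 42050} = \frac{41786}{40787}$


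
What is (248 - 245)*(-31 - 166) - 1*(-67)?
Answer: -524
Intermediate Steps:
(248 - 245)*(-31 - 166) - 1*(-67) = 3*(-197) + 67 = -591 + 67 = -524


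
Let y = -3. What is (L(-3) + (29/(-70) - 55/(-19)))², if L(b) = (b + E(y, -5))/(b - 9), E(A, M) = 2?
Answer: 418570681/63680400 ≈ 6.5730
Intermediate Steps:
L(b) = (2 + b)/(-9 + b) (L(b) = (b + 2)/(b - 9) = (2 + b)/(-9 + b))
(L(-3) + (29/(-70) - 55/(-19)))² = ((2 - 3)/(-9 - 3) + (29/(-70) - 55/(-19)))² = (-1/(-12) + (29*(-1/70) - 55*(-1/19)))² = (-1/12*(-1) + (-29/70 + 55/19))² = (1/12 + 3299/1330)² = (20459/7980)² = 418570681/63680400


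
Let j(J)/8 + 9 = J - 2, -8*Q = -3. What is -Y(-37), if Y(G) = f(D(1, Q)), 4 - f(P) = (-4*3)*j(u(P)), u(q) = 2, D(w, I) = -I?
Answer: 860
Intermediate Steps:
Q = 3/8 (Q = -1/8*(-3) = 3/8 ≈ 0.37500)
j(J) = -88 + 8*J (j(J) = -72 + 8*(J - 2) = -72 + 8*(-2 + J) = -72 + (-16 + 8*J) = -88 + 8*J)
f(P) = -860 (f(P) = 4 - (-4*3)*(-88 + 8*2) = 4 - (-12)*(-88 + 16) = 4 - (-12)*(-72) = 4 - 1*864 = 4 - 864 = -860)
Y(G) = -860
-Y(-37) = -1*(-860) = 860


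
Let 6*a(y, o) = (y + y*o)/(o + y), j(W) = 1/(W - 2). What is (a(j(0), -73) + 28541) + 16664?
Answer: 2215041/49 ≈ 45205.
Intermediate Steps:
j(W) = 1/(-2 + W)
a(y, o) = (y + o*y)/(6*(o + y)) (a(y, o) = ((y + y*o)/(o + y))/6 = ((y + o*y)/(o + y))/6 = (y + o*y)/(6*(o + y)))
(a(j(0), -73) + 28541) + 16664 = ((1 - 73)/(6*(-2 + 0)*(-73 + 1/(-2 + 0))) + 28541) + 16664 = ((⅙)*(-72)/(-2*(-73 + 1/(-2))) + 28541) + 16664 = ((⅙)*(-½)*(-72)/(-73 - ½) + 28541) + 16664 = ((⅙)*(-½)*(-72)/(-147/2) + 28541) + 16664 = ((⅙)*(-½)*(-2/147)*(-72) + 28541) + 16664 = (-4/49 + 28541) + 16664 = 1398505/49 + 16664 = 2215041/49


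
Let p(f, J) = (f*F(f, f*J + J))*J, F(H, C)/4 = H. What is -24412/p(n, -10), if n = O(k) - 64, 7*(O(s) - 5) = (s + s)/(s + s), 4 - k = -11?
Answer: 299047/1697440 ≈ 0.17618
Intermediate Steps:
k = 15 (k = 4 - 1*(-11) = 4 + 11 = 15)
O(s) = 36/7 (O(s) = 5 + ((s + s)/(s + s))/7 = 5 + ((2*s)/((2*s)))/7 = 5 + ((2*s)*(1/(2*s)))/7 = 5 + (⅐)*1 = 5 + ⅐ = 36/7)
n = -412/7 (n = 36/7 - 64 = -412/7 ≈ -58.857)
F(H, C) = 4*H
p(f, J) = 4*J*f² (p(f, J) = (f*(4*f))*J = (4*f²)*J = 4*J*f²)
-24412/p(n, -10) = -24412/(4*(-10)*(-412/7)²) = -24412/(4*(-10)*(169744/49)) = -24412/(-6789760/49) = -24412*(-49/6789760) = 299047/1697440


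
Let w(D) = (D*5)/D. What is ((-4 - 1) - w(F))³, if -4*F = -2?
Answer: -1000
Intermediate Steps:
F = ½ (F = -¼*(-2) = ½ ≈ 0.50000)
w(D) = 5 (w(D) = (5*D)/D = 5)
((-4 - 1) - w(F))³ = ((-4 - 1) - 1*5)³ = (-5 - 5)³ = (-10)³ = -1000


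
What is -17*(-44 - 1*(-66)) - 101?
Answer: -475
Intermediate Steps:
-17*(-44 - 1*(-66)) - 101 = -17*(-44 + 66) - 101 = -17*22 - 101 = -374 - 101 = -475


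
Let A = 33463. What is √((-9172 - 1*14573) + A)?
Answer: √9718 ≈ 98.580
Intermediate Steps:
√((-9172 - 1*14573) + A) = √((-9172 - 1*14573) + 33463) = √((-9172 - 14573) + 33463) = √(-23745 + 33463) = √9718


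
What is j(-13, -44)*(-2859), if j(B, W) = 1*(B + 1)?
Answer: 34308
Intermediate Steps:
j(B, W) = 1 + B (j(B, W) = 1*(1 + B) = 1 + B)
j(-13, -44)*(-2859) = (1 - 13)*(-2859) = -12*(-2859) = 34308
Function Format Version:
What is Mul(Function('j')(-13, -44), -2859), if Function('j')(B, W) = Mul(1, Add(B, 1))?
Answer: 34308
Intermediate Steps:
Function('j')(B, W) = Add(1, B) (Function('j')(B, W) = Mul(1, Add(1, B)) = Add(1, B))
Mul(Function('j')(-13, -44), -2859) = Mul(Add(1, -13), -2859) = Mul(-12, -2859) = 34308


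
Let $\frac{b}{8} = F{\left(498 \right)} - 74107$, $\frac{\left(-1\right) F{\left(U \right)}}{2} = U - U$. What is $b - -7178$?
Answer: $-585678$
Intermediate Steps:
$F{\left(U \right)} = 0$ ($F{\left(U \right)} = - 2 \left(U - U\right) = \left(-2\right) 0 = 0$)
$b = -592856$ ($b = 8 \left(0 - 74107\right) = 8 \left(-74107\right) = -592856$)
$b - -7178 = -592856 - -7178 = -592856 + 7178 = -585678$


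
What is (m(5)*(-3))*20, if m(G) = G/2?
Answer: -150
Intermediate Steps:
m(G) = G/2 (m(G) = G*(½) = G/2)
(m(5)*(-3))*20 = (((½)*5)*(-3))*20 = ((5/2)*(-3))*20 = -15/2*20 = -150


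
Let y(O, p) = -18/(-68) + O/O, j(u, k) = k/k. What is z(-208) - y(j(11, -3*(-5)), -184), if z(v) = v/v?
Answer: -9/34 ≈ -0.26471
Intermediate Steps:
j(u, k) = 1
y(O, p) = 43/34 (y(O, p) = -18*(-1/68) + 1 = 9/34 + 1 = 43/34)
z(v) = 1
z(-208) - y(j(11, -3*(-5)), -184) = 1 - 1*43/34 = 1 - 43/34 = -9/34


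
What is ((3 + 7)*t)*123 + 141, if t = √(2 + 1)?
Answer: 141 + 1230*√3 ≈ 2271.4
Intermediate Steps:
t = √3 ≈ 1.7320
((3 + 7)*t)*123 + 141 = ((3 + 7)*√3)*123 + 141 = (10*√3)*123 + 141 = 1230*√3 + 141 = 141 + 1230*√3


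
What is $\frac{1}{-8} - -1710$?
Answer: $\frac{13679}{8} \approx 1709.9$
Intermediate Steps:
$\frac{1}{-8} - -1710 = - \frac{1}{8} + 1710 = \frac{13679}{8}$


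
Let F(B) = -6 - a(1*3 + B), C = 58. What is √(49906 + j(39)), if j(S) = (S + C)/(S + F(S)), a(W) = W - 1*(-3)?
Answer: 5*√71853/6 ≈ 223.38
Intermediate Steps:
a(W) = 3 + W (a(W) = W + 3 = 3 + W)
F(B) = -12 - B (F(B) = -6 - (3 + (1*3 + B)) = -6 - (3 + (3 + B)) = -6 - (6 + B) = -6 + (-6 - B) = -12 - B)
j(S) = -29/6 - S/12 (j(S) = (S + 58)/(S + (-12 - S)) = (58 + S)/(-12) = (58 + S)*(-1/12) = -29/6 - S/12)
√(49906 + j(39)) = √(49906 + (-29/6 - 1/12*39)) = √(49906 + (-29/6 - 13/4)) = √(49906 - 97/12) = √(598775/12) = 5*√71853/6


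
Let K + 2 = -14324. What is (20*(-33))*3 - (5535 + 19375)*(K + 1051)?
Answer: 330678270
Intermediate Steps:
K = -14326 (K = -2 - 14324 = -14326)
(20*(-33))*3 - (5535 + 19375)*(K + 1051) = (20*(-33))*3 - (5535 + 19375)*(-14326 + 1051) = -660*3 - 24910*(-13275) = -1980 - 1*(-330680250) = -1980 + 330680250 = 330678270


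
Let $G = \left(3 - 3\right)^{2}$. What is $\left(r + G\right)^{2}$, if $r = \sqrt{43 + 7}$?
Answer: $50$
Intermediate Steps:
$r = 5 \sqrt{2}$ ($r = \sqrt{50} = 5 \sqrt{2} \approx 7.0711$)
$G = 0$ ($G = 0^{2} = 0$)
$\left(r + G\right)^{2} = \left(5 \sqrt{2} + 0\right)^{2} = \left(5 \sqrt{2}\right)^{2} = 50$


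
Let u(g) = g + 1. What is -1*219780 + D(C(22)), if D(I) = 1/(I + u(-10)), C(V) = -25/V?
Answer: -49010962/223 ≈ -2.1978e+5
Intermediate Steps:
u(g) = 1 + g
D(I) = 1/(-9 + I) (D(I) = 1/(I + (1 - 10)) = 1/(I - 9) = 1/(-9 + I))
-1*219780 + D(C(22)) = -1*219780 + 1/(-9 - 25/22) = -219780 + 1/(-9 - 25*1/22) = -219780 + 1/(-9 - 25/22) = -219780 + 1/(-223/22) = -219780 - 22/223 = -49010962/223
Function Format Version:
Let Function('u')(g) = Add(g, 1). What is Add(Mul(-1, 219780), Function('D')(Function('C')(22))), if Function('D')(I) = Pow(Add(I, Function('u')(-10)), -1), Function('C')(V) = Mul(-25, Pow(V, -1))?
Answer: Rational(-49010962, 223) ≈ -2.1978e+5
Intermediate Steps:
Function('u')(g) = Add(1, g)
Function('D')(I) = Pow(Add(-9, I), -1) (Function('D')(I) = Pow(Add(I, Add(1, -10)), -1) = Pow(Add(I, -9), -1) = Pow(Add(-9, I), -1))
Add(Mul(-1, 219780), Function('D')(Function('C')(22))) = Add(Mul(-1, 219780), Pow(Add(-9, Mul(-25, Pow(22, -1))), -1)) = Add(-219780, Pow(Add(-9, Mul(-25, Rational(1, 22))), -1)) = Add(-219780, Pow(Add(-9, Rational(-25, 22)), -1)) = Add(-219780, Pow(Rational(-223, 22), -1)) = Add(-219780, Rational(-22, 223)) = Rational(-49010962, 223)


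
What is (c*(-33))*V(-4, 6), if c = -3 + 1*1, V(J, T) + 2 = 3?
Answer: 66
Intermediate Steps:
V(J, T) = 1 (V(J, T) = -2 + 3 = 1)
c = -2 (c = -3 + 1 = -2)
(c*(-33))*V(-4, 6) = -2*(-33)*1 = 66*1 = 66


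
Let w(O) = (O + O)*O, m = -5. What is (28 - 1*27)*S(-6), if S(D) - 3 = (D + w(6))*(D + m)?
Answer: -723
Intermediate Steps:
w(O) = 2*O**2 (w(O) = (2*O)*O = 2*O**2)
S(D) = 3 + (-5 + D)*(72 + D) (S(D) = 3 + (D + 2*6**2)*(D - 5) = 3 + (D + 2*36)*(-5 + D) = 3 + (D + 72)*(-5 + D) = 3 + (72 + D)*(-5 + D) = 3 + (-5 + D)*(72 + D))
(28 - 1*27)*S(-6) = (28 - 1*27)*(-357 + (-6)**2 + 67*(-6)) = (28 - 27)*(-357 + 36 - 402) = 1*(-723) = -723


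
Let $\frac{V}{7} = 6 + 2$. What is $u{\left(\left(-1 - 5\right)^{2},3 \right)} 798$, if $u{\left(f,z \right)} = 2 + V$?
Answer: $46284$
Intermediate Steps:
$V = 56$ ($V = 7 \left(6 + 2\right) = 7 \cdot 8 = 56$)
$u{\left(f,z \right)} = 58$ ($u{\left(f,z \right)} = 2 + 56 = 58$)
$u{\left(\left(-1 - 5\right)^{2},3 \right)} 798 = 58 \cdot 798 = 46284$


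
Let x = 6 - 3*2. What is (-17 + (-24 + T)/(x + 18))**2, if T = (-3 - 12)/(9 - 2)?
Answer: 600625/1764 ≈ 340.49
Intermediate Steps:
x = 0 (x = 6 - 6 = 0)
T = -15/7 ≈ -2.1429
(-17 + (-24 + T)/(x + 18))**2 = (-17 + (-24 - 15/7)/(0 + 18))**2 = (-17 - 183/7/18)**2 = (-17 - 183/7*1/18)**2 = (-17 - 61/42)**2 = (-775/42)**2 = 600625/1764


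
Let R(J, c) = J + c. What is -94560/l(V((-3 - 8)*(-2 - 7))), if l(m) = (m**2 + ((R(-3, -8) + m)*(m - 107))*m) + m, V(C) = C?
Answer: 7880/4983 ≈ 1.5814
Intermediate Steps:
l(m) = m + m**2 + m*(-107 + m)*(-11 + m) (l(m) = (m**2 + (((-3 - 8) + m)*(m - 107))*m) + m = (m**2 + ((-11 + m)*(-107 + m))*m) + m = (m**2 + ((-107 + m)*(-11 + m))*m) + m = (m**2 + m*(-107 + m)*(-11 + m)) + m = m + m**2 + m*(-107 + m)*(-11 + m))
-94560/l(V((-3 - 8)*(-2 - 7))) = -94560*1/((-3 - 8)*(-2 - 7)*(1178 + ((-3 - 8)*(-2 - 7))**2 - 117*(-3 - 8)*(-2 - 7))) = -94560*1/(99*(1178 + (-11*(-9))**2 - (-1287)*(-9))) = -94560*1/(99*(1178 + 99**2 - 117*99)) = -94560*1/(99*(1178 + 9801 - 11583)) = -94560/(99*(-604)) = -94560/(-59796) = -94560*(-1/59796) = 7880/4983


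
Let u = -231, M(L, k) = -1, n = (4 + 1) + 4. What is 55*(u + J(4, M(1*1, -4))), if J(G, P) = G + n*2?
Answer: -11495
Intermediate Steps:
n = 9 (n = 5 + 4 = 9)
J(G, P) = 18 + G (J(G, P) = G + 9*2 = G + 18 = 18 + G)
55*(u + J(4, M(1*1, -4))) = 55*(-231 + (18 + 4)) = 55*(-231 + 22) = 55*(-209) = -11495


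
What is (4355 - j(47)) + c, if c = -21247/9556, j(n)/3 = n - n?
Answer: 41595133/9556 ≈ 4352.8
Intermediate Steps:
j(n) = 0 (j(n) = 3*(n - n) = 3*0 = 0)
c = -21247/9556 (c = -21247*1/9556 = -21247/9556 ≈ -2.2234)
(4355 - j(47)) + c = (4355 - 1*0) - 21247/9556 = (4355 + 0) - 21247/9556 = 4355 - 21247/9556 = 41595133/9556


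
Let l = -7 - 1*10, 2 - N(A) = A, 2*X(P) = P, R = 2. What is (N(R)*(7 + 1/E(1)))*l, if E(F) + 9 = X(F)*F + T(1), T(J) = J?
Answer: 0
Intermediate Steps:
X(P) = P/2
N(A) = 2 - A
l = -17 (l = -7 - 10 = -17)
E(F) = -8 + F²/2 (E(F) = -9 + ((F/2)*F + 1) = -9 + (F²/2 + 1) = -9 + (1 + F²/2) = -8 + F²/2)
(N(R)*(7 + 1/E(1)))*l = ((2 - 1*2)*(7 + 1/(-8 + (½)*1²)))*(-17) = ((2 - 2)*(7 + 1/(-8 + (½)*1)))*(-17) = (0*(7 + 1/(-8 + ½)))*(-17) = (0*(7 + 1/(-15/2)))*(-17) = (0*(7 + 1*(-2/15)))*(-17) = (0*(7 - 2/15))*(-17) = (0*(103/15))*(-17) = 0*(-17) = 0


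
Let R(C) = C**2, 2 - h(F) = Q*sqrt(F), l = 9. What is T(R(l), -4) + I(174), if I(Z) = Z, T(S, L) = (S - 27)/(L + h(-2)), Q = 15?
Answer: 39444/227 + 405*I*sqrt(2)/227 ≈ 173.76 + 2.5232*I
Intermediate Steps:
h(F) = 2 - 15*sqrt(F)
T(S, L) = (-27 + S)/(2 + L - 15*I*sqrt(2)) (T(S, L) = (S - 27)/(L + (2 - 15*I*sqrt(2))) = (-27 + S)/(L + (2 - 15*I*sqrt(2))) = (-27 + S)/(2 + L - 15*I*sqrt(2)))
T(R(l), -4) + I(174) = (-27 + 9**2)/(2 - 4 - 15*I*sqrt(2)) + 174 = (-27 + 81)/(-2 - 15*I*sqrt(2)) + 174 = 54/(-2 - 15*I*sqrt(2)) + 174 = 174 + 54/(-2 - 15*I*sqrt(2))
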